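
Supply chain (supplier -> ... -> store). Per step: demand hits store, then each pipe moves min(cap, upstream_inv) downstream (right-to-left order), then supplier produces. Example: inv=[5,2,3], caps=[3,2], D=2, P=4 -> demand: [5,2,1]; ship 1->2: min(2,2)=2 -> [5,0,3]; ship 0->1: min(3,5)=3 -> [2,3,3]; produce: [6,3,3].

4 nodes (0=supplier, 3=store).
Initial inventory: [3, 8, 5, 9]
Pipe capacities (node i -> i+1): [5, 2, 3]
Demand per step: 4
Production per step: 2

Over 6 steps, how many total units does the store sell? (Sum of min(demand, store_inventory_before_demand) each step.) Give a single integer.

Answer: 22

Derivation:
Step 1: sold=4 (running total=4) -> [2 9 4 8]
Step 2: sold=4 (running total=8) -> [2 9 3 7]
Step 3: sold=4 (running total=12) -> [2 9 2 6]
Step 4: sold=4 (running total=16) -> [2 9 2 4]
Step 5: sold=4 (running total=20) -> [2 9 2 2]
Step 6: sold=2 (running total=22) -> [2 9 2 2]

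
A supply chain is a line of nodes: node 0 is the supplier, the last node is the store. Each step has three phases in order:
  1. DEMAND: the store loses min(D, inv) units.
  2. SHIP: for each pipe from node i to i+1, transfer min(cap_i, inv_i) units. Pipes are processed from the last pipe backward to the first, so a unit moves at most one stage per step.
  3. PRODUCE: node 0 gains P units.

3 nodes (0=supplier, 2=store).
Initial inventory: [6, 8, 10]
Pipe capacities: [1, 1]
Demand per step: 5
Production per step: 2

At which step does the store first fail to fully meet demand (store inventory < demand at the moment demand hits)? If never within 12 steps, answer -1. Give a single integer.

Step 1: demand=5,sold=5 ship[1->2]=1 ship[0->1]=1 prod=2 -> [7 8 6]
Step 2: demand=5,sold=5 ship[1->2]=1 ship[0->1]=1 prod=2 -> [8 8 2]
Step 3: demand=5,sold=2 ship[1->2]=1 ship[0->1]=1 prod=2 -> [9 8 1]
Step 4: demand=5,sold=1 ship[1->2]=1 ship[0->1]=1 prod=2 -> [10 8 1]
Step 5: demand=5,sold=1 ship[1->2]=1 ship[0->1]=1 prod=2 -> [11 8 1]
Step 6: demand=5,sold=1 ship[1->2]=1 ship[0->1]=1 prod=2 -> [12 8 1]
Step 7: demand=5,sold=1 ship[1->2]=1 ship[0->1]=1 prod=2 -> [13 8 1]
Step 8: demand=5,sold=1 ship[1->2]=1 ship[0->1]=1 prod=2 -> [14 8 1]
Step 9: demand=5,sold=1 ship[1->2]=1 ship[0->1]=1 prod=2 -> [15 8 1]
Step 10: demand=5,sold=1 ship[1->2]=1 ship[0->1]=1 prod=2 -> [16 8 1]
Step 11: demand=5,sold=1 ship[1->2]=1 ship[0->1]=1 prod=2 -> [17 8 1]
Step 12: demand=5,sold=1 ship[1->2]=1 ship[0->1]=1 prod=2 -> [18 8 1]
First stockout at step 3

3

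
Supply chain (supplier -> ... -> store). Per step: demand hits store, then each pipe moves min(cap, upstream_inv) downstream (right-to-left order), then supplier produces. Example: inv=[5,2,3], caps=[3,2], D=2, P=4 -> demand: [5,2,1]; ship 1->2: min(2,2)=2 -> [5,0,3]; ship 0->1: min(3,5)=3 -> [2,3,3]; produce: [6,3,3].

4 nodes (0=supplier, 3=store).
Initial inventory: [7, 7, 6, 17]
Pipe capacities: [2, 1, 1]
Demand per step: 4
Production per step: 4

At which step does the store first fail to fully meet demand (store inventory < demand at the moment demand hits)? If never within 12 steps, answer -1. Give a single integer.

Step 1: demand=4,sold=4 ship[2->3]=1 ship[1->2]=1 ship[0->1]=2 prod=4 -> [9 8 6 14]
Step 2: demand=4,sold=4 ship[2->3]=1 ship[1->2]=1 ship[0->1]=2 prod=4 -> [11 9 6 11]
Step 3: demand=4,sold=4 ship[2->3]=1 ship[1->2]=1 ship[0->1]=2 prod=4 -> [13 10 6 8]
Step 4: demand=4,sold=4 ship[2->3]=1 ship[1->2]=1 ship[0->1]=2 prod=4 -> [15 11 6 5]
Step 5: demand=4,sold=4 ship[2->3]=1 ship[1->2]=1 ship[0->1]=2 prod=4 -> [17 12 6 2]
Step 6: demand=4,sold=2 ship[2->3]=1 ship[1->2]=1 ship[0->1]=2 prod=4 -> [19 13 6 1]
Step 7: demand=4,sold=1 ship[2->3]=1 ship[1->2]=1 ship[0->1]=2 prod=4 -> [21 14 6 1]
Step 8: demand=4,sold=1 ship[2->3]=1 ship[1->2]=1 ship[0->1]=2 prod=4 -> [23 15 6 1]
Step 9: demand=4,sold=1 ship[2->3]=1 ship[1->2]=1 ship[0->1]=2 prod=4 -> [25 16 6 1]
Step 10: demand=4,sold=1 ship[2->3]=1 ship[1->2]=1 ship[0->1]=2 prod=4 -> [27 17 6 1]
Step 11: demand=4,sold=1 ship[2->3]=1 ship[1->2]=1 ship[0->1]=2 prod=4 -> [29 18 6 1]
Step 12: demand=4,sold=1 ship[2->3]=1 ship[1->2]=1 ship[0->1]=2 prod=4 -> [31 19 6 1]
First stockout at step 6

6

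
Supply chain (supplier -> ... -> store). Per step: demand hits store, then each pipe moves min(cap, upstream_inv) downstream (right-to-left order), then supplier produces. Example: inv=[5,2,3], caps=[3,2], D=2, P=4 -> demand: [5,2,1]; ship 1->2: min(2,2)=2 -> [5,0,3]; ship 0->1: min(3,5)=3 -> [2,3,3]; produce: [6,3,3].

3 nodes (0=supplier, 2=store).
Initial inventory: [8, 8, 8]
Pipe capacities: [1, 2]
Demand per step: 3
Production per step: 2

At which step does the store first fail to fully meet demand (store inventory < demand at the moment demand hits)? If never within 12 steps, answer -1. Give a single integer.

Step 1: demand=3,sold=3 ship[1->2]=2 ship[0->1]=1 prod=2 -> [9 7 7]
Step 2: demand=3,sold=3 ship[1->2]=2 ship[0->1]=1 prod=2 -> [10 6 6]
Step 3: demand=3,sold=3 ship[1->2]=2 ship[0->1]=1 prod=2 -> [11 5 5]
Step 4: demand=3,sold=3 ship[1->2]=2 ship[0->1]=1 prod=2 -> [12 4 4]
Step 5: demand=3,sold=3 ship[1->2]=2 ship[0->1]=1 prod=2 -> [13 3 3]
Step 6: demand=3,sold=3 ship[1->2]=2 ship[0->1]=1 prod=2 -> [14 2 2]
Step 7: demand=3,sold=2 ship[1->2]=2 ship[0->1]=1 prod=2 -> [15 1 2]
Step 8: demand=3,sold=2 ship[1->2]=1 ship[0->1]=1 prod=2 -> [16 1 1]
Step 9: demand=3,sold=1 ship[1->2]=1 ship[0->1]=1 prod=2 -> [17 1 1]
Step 10: demand=3,sold=1 ship[1->2]=1 ship[0->1]=1 prod=2 -> [18 1 1]
Step 11: demand=3,sold=1 ship[1->2]=1 ship[0->1]=1 prod=2 -> [19 1 1]
Step 12: demand=3,sold=1 ship[1->2]=1 ship[0->1]=1 prod=2 -> [20 1 1]
First stockout at step 7

7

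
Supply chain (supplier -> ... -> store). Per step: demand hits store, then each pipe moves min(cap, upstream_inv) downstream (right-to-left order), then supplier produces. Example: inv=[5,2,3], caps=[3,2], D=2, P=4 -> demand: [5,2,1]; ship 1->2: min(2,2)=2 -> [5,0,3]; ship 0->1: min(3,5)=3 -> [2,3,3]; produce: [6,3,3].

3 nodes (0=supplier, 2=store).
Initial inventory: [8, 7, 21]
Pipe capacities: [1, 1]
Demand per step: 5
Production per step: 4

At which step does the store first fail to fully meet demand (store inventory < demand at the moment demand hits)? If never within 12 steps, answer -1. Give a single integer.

Step 1: demand=5,sold=5 ship[1->2]=1 ship[0->1]=1 prod=4 -> [11 7 17]
Step 2: demand=5,sold=5 ship[1->2]=1 ship[0->1]=1 prod=4 -> [14 7 13]
Step 3: demand=5,sold=5 ship[1->2]=1 ship[0->1]=1 prod=4 -> [17 7 9]
Step 4: demand=5,sold=5 ship[1->2]=1 ship[0->1]=1 prod=4 -> [20 7 5]
Step 5: demand=5,sold=5 ship[1->2]=1 ship[0->1]=1 prod=4 -> [23 7 1]
Step 6: demand=5,sold=1 ship[1->2]=1 ship[0->1]=1 prod=4 -> [26 7 1]
Step 7: demand=5,sold=1 ship[1->2]=1 ship[0->1]=1 prod=4 -> [29 7 1]
Step 8: demand=5,sold=1 ship[1->2]=1 ship[0->1]=1 prod=4 -> [32 7 1]
Step 9: demand=5,sold=1 ship[1->2]=1 ship[0->1]=1 prod=4 -> [35 7 1]
Step 10: demand=5,sold=1 ship[1->2]=1 ship[0->1]=1 prod=4 -> [38 7 1]
Step 11: demand=5,sold=1 ship[1->2]=1 ship[0->1]=1 prod=4 -> [41 7 1]
Step 12: demand=5,sold=1 ship[1->2]=1 ship[0->1]=1 prod=4 -> [44 7 1]
First stockout at step 6

6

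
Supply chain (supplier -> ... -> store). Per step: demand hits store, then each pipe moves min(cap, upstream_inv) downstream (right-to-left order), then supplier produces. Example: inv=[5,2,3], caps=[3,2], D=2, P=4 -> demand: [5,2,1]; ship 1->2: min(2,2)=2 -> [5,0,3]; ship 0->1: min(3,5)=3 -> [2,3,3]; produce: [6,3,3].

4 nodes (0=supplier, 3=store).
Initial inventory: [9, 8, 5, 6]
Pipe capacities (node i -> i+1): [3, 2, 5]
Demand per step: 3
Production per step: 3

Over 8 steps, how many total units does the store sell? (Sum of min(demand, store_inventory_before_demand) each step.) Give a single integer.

Step 1: sold=3 (running total=3) -> [9 9 2 8]
Step 2: sold=3 (running total=6) -> [9 10 2 7]
Step 3: sold=3 (running total=9) -> [9 11 2 6]
Step 4: sold=3 (running total=12) -> [9 12 2 5]
Step 5: sold=3 (running total=15) -> [9 13 2 4]
Step 6: sold=3 (running total=18) -> [9 14 2 3]
Step 7: sold=3 (running total=21) -> [9 15 2 2]
Step 8: sold=2 (running total=23) -> [9 16 2 2]

Answer: 23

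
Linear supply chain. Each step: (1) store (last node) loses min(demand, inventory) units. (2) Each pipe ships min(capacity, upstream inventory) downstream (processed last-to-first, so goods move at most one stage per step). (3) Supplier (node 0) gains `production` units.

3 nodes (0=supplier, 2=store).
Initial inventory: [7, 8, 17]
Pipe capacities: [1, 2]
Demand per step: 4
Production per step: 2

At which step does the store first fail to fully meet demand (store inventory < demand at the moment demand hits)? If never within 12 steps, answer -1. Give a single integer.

Step 1: demand=4,sold=4 ship[1->2]=2 ship[0->1]=1 prod=2 -> [8 7 15]
Step 2: demand=4,sold=4 ship[1->2]=2 ship[0->1]=1 prod=2 -> [9 6 13]
Step 3: demand=4,sold=4 ship[1->2]=2 ship[0->1]=1 prod=2 -> [10 5 11]
Step 4: demand=4,sold=4 ship[1->2]=2 ship[0->1]=1 prod=2 -> [11 4 9]
Step 5: demand=4,sold=4 ship[1->2]=2 ship[0->1]=1 prod=2 -> [12 3 7]
Step 6: demand=4,sold=4 ship[1->2]=2 ship[0->1]=1 prod=2 -> [13 2 5]
Step 7: demand=4,sold=4 ship[1->2]=2 ship[0->1]=1 prod=2 -> [14 1 3]
Step 8: demand=4,sold=3 ship[1->2]=1 ship[0->1]=1 prod=2 -> [15 1 1]
Step 9: demand=4,sold=1 ship[1->2]=1 ship[0->1]=1 prod=2 -> [16 1 1]
Step 10: demand=4,sold=1 ship[1->2]=1 ship[0->1]=1 prod=2 -> [17 1 1]
Step 11: demand=4,sold=1 ship[1->2]=1 ship[0->1]=1 prod=2 -> [18 1 1]
Step 12: demand=4,sold=1 ship[1->2]=1 ship[0->1]=1 prod=2 -> [19 1 1]
First stockout at step 8

8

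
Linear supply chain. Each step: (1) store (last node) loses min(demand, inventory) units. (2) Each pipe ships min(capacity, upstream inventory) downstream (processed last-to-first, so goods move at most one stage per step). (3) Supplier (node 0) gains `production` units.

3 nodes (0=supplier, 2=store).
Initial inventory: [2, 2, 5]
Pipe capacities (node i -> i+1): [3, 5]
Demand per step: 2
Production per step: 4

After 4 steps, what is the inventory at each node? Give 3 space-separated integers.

Step 1: demand=2,sold=2 ship[1->2]=2 ship[0->1]=2 prod=4 -> inv=[4 2 5]
Step 2: demand=2,sold=2 ship[1->2]=2 ship[0->1]=3 prod=4 -> inv=[5 3 5]
Step 3: demand=2,sold=2 ship[1->2]=3 ship[0->1]=3 prod=4 -> inv=[6 3 6]
Step 4: demand=2,sold=2 ship[1->2]=3 ship[0->1]=3 prod=4 -> inv=[7 3 7]

7 3 7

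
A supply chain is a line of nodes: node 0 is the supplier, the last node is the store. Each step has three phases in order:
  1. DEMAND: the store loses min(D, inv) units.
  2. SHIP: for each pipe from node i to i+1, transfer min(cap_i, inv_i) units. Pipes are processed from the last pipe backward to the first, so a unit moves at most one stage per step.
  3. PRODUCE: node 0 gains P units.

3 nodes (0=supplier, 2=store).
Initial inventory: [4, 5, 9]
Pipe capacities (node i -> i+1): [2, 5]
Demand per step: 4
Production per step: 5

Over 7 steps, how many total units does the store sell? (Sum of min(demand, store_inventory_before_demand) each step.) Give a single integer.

Step 1: sold=4 (running total=4) -> [7 2 10]
Step 2: sold=4 (running total=8) -> [10 2 8]
Step 3: sold=4 (running total=12) -> [13 2 6]
Step 4: sold=4 (running total=16) -> [16 2 4]
Step 5: sold=4 (running total=20) -> [19 2 2]
Step 6: sold=2 (running total=22) -> [22 2 2]
Step 7: sold=2 (running total=24) -> [25 2 2]

Answer: 24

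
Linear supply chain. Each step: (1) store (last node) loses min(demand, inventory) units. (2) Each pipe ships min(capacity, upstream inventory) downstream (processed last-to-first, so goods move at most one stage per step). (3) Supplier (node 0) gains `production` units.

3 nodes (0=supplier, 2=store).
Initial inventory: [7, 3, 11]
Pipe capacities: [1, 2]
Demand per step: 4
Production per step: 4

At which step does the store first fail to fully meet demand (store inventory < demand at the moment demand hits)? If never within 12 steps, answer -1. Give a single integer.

Step 1: demand=4,sold=4 ship[1->2]=2 ship[0->1]=1 prod=4 -> [10 2 9]
Step 2: demand=4,sold=4 ship[1->2]=2 ship[0->1]=1 prod=4 -> [13 1 7]
Step 3: demand=4,sold=4 ship[1->2]=1 ship[0->1]=1 prod=4 -> [16 1 4]
Step 4: demand=4,sold=4 ship[1->2]=1 ship[0->1]=1 prod=4 -> [19 1 1]
Step 5: demand=4,sold=1 ship[1->2]=1 ship[0->1]=1 prod=4 -> [22 1 1]
Step 6: demand=4,sold=1 ship[1->2]=1 ship[0->1]=1 prod=4 -> [25 1 1]
Step 7: demand=4,sold=1 ship[1->2]=1 ship[0->1]=1 prod=4 -> [28 1 1]
Step 8: demand=4,sold=1 ship[1->2]=1 ship[0->1]=1 prod=4 -> [31 1 1]
Step 9: demand=4,sold=1 ship[1->2]=1 ship[0->1]=1 prod=4 -> [34 1 1]
Step 10: demand=4,sold=1 ship[1->2]=1 ship[0->1]=1 prod=4 -> [37 1 1]
Step 11: demand=4,sold=1 ship[1->2]=1 ship[0->1]=1 prod=4 -> [40 1 1]
Step 12: demand=4,sold=1 ship[1->2]=1 ship[0->1]=1 prod=4 -> [43 1 1]
First stockout at step 5

5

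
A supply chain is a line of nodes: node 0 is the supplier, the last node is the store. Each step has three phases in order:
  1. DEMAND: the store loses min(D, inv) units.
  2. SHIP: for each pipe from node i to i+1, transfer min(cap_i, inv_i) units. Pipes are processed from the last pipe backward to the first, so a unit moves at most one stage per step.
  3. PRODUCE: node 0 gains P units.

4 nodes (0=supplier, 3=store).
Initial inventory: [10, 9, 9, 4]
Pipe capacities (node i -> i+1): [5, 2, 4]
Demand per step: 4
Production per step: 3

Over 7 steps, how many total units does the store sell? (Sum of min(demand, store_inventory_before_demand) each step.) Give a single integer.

Step 1: sold=4 (running total=4) -> [8 12 7 4]
Step 2: sold=4 (running total=8) -> [6 15 5 4]
Step 3: sold=4 (running total=12) -> [4 18 3 4]
Step 4: sold=4 (running total=16) -> [3 20 2 3]
Step 5: sold=3 (running total=19) -> [3 21 2 2]
Step 6: sold=2 (running total=21) -> [3 22 2 2]
Step 7: sold=2 (running total=23) -> [3 23 2 2]

Answer: 23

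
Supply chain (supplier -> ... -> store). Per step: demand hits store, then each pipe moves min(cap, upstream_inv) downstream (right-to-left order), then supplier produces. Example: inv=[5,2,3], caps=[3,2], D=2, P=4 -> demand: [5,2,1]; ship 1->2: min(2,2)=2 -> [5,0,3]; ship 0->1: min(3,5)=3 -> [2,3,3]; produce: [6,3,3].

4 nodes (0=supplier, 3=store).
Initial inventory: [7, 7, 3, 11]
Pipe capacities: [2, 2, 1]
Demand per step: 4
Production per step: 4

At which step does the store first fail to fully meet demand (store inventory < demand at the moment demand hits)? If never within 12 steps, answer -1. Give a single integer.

Step 1: demand=4,sold=4 ship[2->3]=1 ship[1->2]=2 ship[0->1]=2 prod=4 -> [9 7 4 8]
Step 2: demand=4,sold=4 ship[2->3]=1 ship[1->2]=2 ship[0->1]=2 prod=4 -> [11 7 5 5]
Step 3: demand=4,sold=4 ship[2->3]=1 ship[1->2]=2 ship[0->1]=2 prod=4 -> [13 7 6 2]
Step 4: demand=4,sold=2 ship[2->3]=1 ship[1->2]=2 ship[0->1]=2 prod=4 -> [15 7 7 1]
Step 5: demand=4,sold=1 ship[2->3]=1 ship[1->2]=2 ship[0->1]=2 prod=4 -> [17 7 8 1]
Step 6: demand=4,sold=1 ship[2->3]=1 ship[1->2]=2 ship[0->1]=2 prod=4 -> [19 7 9 1]
Step 7: demand=4,sold=1 ship[2->3]=1 ship[1->2]=2 ship[0->1]=2 prod=4 -> [21 7 10 1]
Step 8: demand=4,sold=1 ship[2->3]=1 ship[1->2]=2 ship[0->1]=2 prod=4 -> [23 7 11 1]
Step 9: demand=4,sold=1 ship[2->3]=1 ship[1->2]=2 ship[0->1]=2 prod=4 -> [25 7 12 1]
Step 10: demand=4,sold=1 ship[2->3]=1 ship[1->2]=2 ship[0->1]=2 prod=4 -> [27 7 13 1]
Step 11: demand=4,sold=1 ship[2->3]=1 ship[1->2]=2 ship[0->1]=2 prod=4 -> [29 7 14 1]
Step 12: demand=4,sold=1 ship[2->3]=1 ship[1->2]=2 ship[0->1]=2 prod=4 -> [31 7 15 1]
First stockout at step 4

4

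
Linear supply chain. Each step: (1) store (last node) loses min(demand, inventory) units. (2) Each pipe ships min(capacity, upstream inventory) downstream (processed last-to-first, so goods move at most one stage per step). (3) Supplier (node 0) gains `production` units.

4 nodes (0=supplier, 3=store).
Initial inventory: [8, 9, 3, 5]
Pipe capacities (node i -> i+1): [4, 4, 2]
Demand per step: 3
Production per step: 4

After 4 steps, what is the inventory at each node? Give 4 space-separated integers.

Step 1: demand=3,sold=3 ship[2->3]=2 ship[1->2]=4 ship[0->1]=4 prod=4 -> inv=[8 9 5 4]
Step 2: demand=3,sold=3 ship[2->3]=2 ship[1->2]=4 ship[0->1]=4 prod=4 -> inv=[8 9 7 3]
Step 3: demand=3,sold=3 ship[2->3]=2 ship[1->2]=4 ship[0->1]=4 prod=4 -> inv=[8 9 9 2]
Step 4: demand=3,sold=2 ship[2->3]=2 ship[1->2]=4 ship[0->1]=4 prod=4 -> inv=[8 9 11 2]

8 9 11 2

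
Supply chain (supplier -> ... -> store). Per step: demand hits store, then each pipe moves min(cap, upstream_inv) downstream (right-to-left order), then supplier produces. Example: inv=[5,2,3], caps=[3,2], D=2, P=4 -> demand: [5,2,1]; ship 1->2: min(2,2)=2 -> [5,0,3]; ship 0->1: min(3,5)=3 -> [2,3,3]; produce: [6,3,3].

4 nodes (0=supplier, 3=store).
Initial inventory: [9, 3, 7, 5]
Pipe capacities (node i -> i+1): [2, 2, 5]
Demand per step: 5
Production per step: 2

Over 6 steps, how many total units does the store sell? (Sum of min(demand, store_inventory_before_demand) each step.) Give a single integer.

Answer: 20

Derivation:
Step 1: sold=5 (running total=5) -> [9 3 4 5]
Step 2: sold=5 (running total=10) -> [9 3 2 4]
Step 3: sold=4 (running total=14) -> [9 3 2 2]
Step 4: sold=2 (running total=16) -> [9 3 2 2]
Step 5: sold=2 (running total=18) -> [9 3 2 2]
Step 6: sold=2 (running total=20) -> [9 3 2 2]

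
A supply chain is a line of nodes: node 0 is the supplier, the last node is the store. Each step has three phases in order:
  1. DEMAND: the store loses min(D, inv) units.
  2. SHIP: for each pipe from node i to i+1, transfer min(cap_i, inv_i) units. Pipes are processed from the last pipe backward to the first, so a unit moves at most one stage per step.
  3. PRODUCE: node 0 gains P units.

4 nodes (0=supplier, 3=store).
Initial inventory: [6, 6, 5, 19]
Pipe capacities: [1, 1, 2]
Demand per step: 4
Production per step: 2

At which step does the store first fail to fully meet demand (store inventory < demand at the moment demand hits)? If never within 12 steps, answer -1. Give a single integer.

Step 1: demand=4,sold=4 ship[2->3]=2 ship[1->2]=1 ship[0->1]=1 prod=2 -> [7 6 4 17]
Step 2: demand=4,sold=4 ship[2->3]=2 ship[1->2]=1 ship[0->1]=1 prod=2 -> [8 6 3 15]
Step 3: demand=4,sold=4 ship[2->3]=2 ship[1->2]=1 ship[0->1]=1 prod=2 -> [9 6 2 13]
Step 4: demand=4,sold=4 ship[2->3]=2 ship[1->2]=1 ship[0->1]=1 prod=2 -> [10 6 1 11]
Step 5: demand=4,sold=4 ship[2->3]=1 ship[1->2]=1 ship[0->1]=1 prod=2 -> [11 6 1 8]
Step 6: demand=4,sold=4 ship[2->3]=1 ship[1->2]=1 ship[0->1]=1 prod=2 -> [12 6 1 5]
Step 7: demand=4,sold=4 ship[2->3]=1 ship[1->2]=1 ship[0->1]=1 prod=2 -> [13 6 1 2]
Step 8: demand=4,sold=2 ship[2->3]=1 ship[1->2]=1 ship[0->1]=1 prod=2 -> [14 6 1 1]
Step 9: demand=4,sold=1 ship[2->3]=1 ship[1->2]=1 ship[0->1]=1 prod=2 -> [15 6 1 1]
Step 10: demand=4,sold=1 ship[2->3]=1 ship[1->2]=1 ship[0->1]=1 prod=2 -> [16 6 1 1]
Step 11: demand=4,sold=1 ship[2->3]=1 ship[1->2]=1 ship[0->1]=1 prod=2 -> [17 6 1 1]
Step 12: demand=4,sold=1 ship[2->3]=1 ship[1->2]=1 ship[0->1]=1 prod=2 -> [18 6 1 1]
First stockout at step 8

8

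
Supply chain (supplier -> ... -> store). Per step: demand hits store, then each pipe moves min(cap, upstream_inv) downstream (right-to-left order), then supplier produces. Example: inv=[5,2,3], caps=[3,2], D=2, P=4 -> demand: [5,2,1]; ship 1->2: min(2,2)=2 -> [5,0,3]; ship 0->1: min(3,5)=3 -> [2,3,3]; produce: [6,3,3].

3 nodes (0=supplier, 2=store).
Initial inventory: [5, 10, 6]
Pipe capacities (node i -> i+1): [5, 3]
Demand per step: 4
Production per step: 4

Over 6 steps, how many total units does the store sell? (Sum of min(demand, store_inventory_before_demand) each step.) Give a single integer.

Step 1: sold=4 (running total=4) -> [4 12 5]
Step 2: sold=4 (running total=8) -> [4 13 4]
Step 3: sold=4 (running total=12) -> [4 14 3]
Step 4: sold=3 (running total=15) -> [4 15 3]
Step 5: sold=3 (running total=18) -> [4 16 3]
Step 6: sold=3 (running total=21) -> [4 17 3]

Answer: 21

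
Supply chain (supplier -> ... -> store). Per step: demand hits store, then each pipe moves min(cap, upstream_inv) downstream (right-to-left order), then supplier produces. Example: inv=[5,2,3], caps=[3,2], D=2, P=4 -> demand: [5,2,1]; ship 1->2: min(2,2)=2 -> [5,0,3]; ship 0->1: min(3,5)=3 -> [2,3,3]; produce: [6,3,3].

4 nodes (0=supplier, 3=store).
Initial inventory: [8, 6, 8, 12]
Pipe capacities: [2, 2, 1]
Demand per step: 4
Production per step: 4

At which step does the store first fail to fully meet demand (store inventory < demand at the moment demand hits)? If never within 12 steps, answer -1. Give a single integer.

Step 1: demand=4,sold=4 ship[2->3]=1 ship[1->2]=2 ship[0->1]=2 prod=4 -> [10 6 9 9]
Step 2: demand=4,sold=4 ship[2->3]=1 ship[1->2]=2 ship[0->1]=2 prod=4 -> [12 6 10 6]
Step 3: demand=4,sold=4 ship[2->3]=1 ship[1->2]=2 ship[0->1]=2 prod=4 -> [14 6 11 3]
Step 4: demand=4,sold=3 ship[2->3]=1 ship[1->2]=2 ship[0->1]=2 prod=4 -> [16 6 12 1]
Step 5: demand=4,sold=1 ship[2->3]=1 ship[1->2]=2 ship[0->1]=2 prod=4 -> [18 6 13 1]
Step 6: demand=4,sold=1 ship[2->3]=1 ship[1->2]=2 ship[0->1]=2 prod=4 -> [20 6 14 1]
Step 7: demand=4,sold=1 ship[2->3]=1 ship[1->2]=2 ship[0->1]=2 prod=4 -> [22 6 15 1]
Step 8: demand=4,sold=1 ship[2->3]=1 ship[1->2]=2 ship[0->1]=2 prod=4 -> [24 6 16 1]
Step 9: demand=4,sold=1 ship[2->3]=1 ship[1->2]=2 ship[0->1]=2 prod=4 -> [26 6 17 1]
Step 10: demand=4,sold=1 ship[2->3]=1 ship[1->2]=2 ship[0->1]=2 prod=4 -> [28 6 18 1]
Step 11: demand=4,sold=1 ship[2->3]=1 ship[1->2]=2 ship[0->1]=2 prod=4 -> [30 6 19 1]
Step 12: demand=4,sold=1 ship[2->3]=1 ship[1->2]=2 ship[0->1]=2 prod=4 -> [32 6 20 1]
First stockout at step 4

4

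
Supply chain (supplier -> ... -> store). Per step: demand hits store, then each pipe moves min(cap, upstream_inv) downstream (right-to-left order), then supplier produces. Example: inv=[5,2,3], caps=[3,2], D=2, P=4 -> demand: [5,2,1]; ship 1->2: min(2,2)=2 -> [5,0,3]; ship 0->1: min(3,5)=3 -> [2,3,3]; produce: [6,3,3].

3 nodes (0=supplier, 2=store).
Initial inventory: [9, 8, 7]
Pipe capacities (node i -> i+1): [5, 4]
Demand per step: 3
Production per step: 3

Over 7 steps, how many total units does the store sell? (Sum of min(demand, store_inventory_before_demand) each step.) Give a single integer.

Answer: 21

Derivation:
Step 1: sold=3 (running total=3) -> [7 9 8]
Step 2: sold=3 (running total=6) -> [5 10 9]
Step 3: sold=3 (running total=9) -> [3 11 10]
Step 4: sold=3 (running total=12) -> [3 10 11]
Step 5: sold=3 (running total=15) -> [3 9 12]
Step 6: sold=3 (running total=18) -> [3 8 13]
Step 7: sold=3 (running total=21) -> [3 7 14]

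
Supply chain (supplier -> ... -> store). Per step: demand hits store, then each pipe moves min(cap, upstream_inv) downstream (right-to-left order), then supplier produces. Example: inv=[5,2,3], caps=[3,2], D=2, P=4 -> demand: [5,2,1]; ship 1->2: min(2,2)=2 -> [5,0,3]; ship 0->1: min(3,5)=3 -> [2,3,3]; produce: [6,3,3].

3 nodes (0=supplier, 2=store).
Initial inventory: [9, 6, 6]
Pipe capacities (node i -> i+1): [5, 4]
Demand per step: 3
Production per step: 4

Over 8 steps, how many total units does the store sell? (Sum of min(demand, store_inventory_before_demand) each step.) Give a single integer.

Step 1: sold=3 (running total=3) -> [8 7 7]
Step 2: sold=3 (running total=6) -> [7 8 8]
Step 3: sold=3 (running total=9) -> [6 9 9]
Step 4: sold=3 (running total=12) -> [5 10 10]
Step 5: sold=3 (running total=15) -> [4 11 11]
Step 6: sold=3 (running total=18) -> [4 11 12]
Step 7: sold=3 (running total=21) -> [4 11 13]
Step 8: sold=3 (running total=24) -> [4 11 14]

Answer: 24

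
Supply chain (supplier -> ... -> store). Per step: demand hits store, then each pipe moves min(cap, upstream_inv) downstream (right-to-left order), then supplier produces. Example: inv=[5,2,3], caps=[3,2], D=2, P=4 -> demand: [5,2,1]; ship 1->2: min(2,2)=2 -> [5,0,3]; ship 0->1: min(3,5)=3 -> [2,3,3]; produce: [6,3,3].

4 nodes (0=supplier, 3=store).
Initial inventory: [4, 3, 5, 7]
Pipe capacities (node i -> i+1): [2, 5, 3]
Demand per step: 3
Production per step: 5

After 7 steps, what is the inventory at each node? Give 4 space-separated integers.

Step 1: demand=3,sold=3 ship[2->3]=3 ship[1->2]=3 ship[0->1]=2 prod=5 -> inv=[7 2 5 7]
Step 2: demand=3,sold=3 ship[2->3]=3 ship[1->2]=2 ship[0->1]=2 prod=5 -> inv=[10 2 4 7]
Step 3: demand=3,sold=3 ship[2->3]=3 ship[1->2]=2 ship[0->1]=2 prod=5 -> inv=[13 2 3 7]
Step 4: demand=3,sold=3 ship[2->3]=3 ship[1->2]=2 ship[0->1]=2 prod=5 -> inv=[16 2 2 7]
Step 5: demand=3,sold=3 ship[2->3]=2 ship[1->2]=2 ship[0->1]=2 prod=5 -> inv=[19 2 2 6]
Step 6: demand=3,sold=3 ship[2->3]=2 ship[1->2]=2 ship[0->1]=2 prod=5 -> inv=[22 2 2 5]
Step 7: demand=3,sold=3 ship[2->3]=2 ship[1->2]=2 ship[0->1]=2 prod=5 -> inv=[25 2 2 4]

25 2 2 4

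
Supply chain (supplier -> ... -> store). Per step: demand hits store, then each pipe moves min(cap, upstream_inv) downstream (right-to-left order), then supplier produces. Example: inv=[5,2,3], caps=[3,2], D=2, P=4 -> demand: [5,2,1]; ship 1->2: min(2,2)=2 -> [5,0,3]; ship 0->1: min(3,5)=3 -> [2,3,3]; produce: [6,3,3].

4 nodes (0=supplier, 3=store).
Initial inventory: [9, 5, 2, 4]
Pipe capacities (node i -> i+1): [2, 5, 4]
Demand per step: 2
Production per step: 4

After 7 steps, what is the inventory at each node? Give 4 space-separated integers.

Step 1: demand=2,sold=2 ship[2->3]=2 ship[1->2]=5 ship[0->1]=2 prod=4 -> inv=[11 2 5 4]
Step 2: demand=2,sold=2 ship[2->3]=4 ship[1->2]=2 ship[0->1]=2 prod=4 -> inv=[13 2 3 6]
Step 3: demand=2,sold=2 ship[2->3]=3 ship[1->2]=2 ship[0->1]=2 prod=4 -> inv=[15 2 2 7]
Step 4: demand=2,sold=2 ship[2->3]=2 ship[1->2]=2 ship[0->1]=2 prod=4 -> inv=[17 2 2 7]
Step 5: demand=2,sold=2 ship[2->3]=2 ship[1->2]=2 ship[0->1]=2 prod=4 -> inv=[19 2 2 7]
Step 6: demand=2,sold=2 ship[2->3]=2 ship[1->2]=2 ship[0->1]=2 prod=4 -> inv=[21 2 2 7]
Step 7: demand=2,sold=2 ship[2->3]=2 ship[1->2]=2 ship[0->1]=2 prod=4 -> inv=[23 2 2 7]

23 2 2 7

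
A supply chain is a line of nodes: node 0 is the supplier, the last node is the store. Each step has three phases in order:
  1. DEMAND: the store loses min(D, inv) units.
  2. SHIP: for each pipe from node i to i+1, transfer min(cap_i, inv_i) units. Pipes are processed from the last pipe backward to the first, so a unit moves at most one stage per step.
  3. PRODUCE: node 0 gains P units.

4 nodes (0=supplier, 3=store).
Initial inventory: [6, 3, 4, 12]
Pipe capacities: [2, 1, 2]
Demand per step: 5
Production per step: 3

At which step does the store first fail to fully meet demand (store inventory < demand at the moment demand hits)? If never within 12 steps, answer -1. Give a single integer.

Step 1: demand=5,sold=5 ship[2->3]=2 ship[1->2]=1 ship[0->1]=2 prod=3 -> [7 4 3 9]
Step 2: demand=5,sold=5 ship[2->3]=2 ship[1->2]=1 ship[0->1]=2 prod=3 -> [8 5 2 6]
Step 3: demand=5,sold=5 ship[2->3]=2 ship[1->2]=1 ship[0->1]=2 prod=3 -> [9 6 1 3]
Step 4: demand=5,sold=3 ship[2->3]=1 ship[1->2]=1 ship[0->1]=2 prod=3 -> [10 7 1 1]
Step 5: demand=5,sold=1 ship[2->3]=1 ship[1->2]=1 ship[0->1]=2 prod=3 -> [11 8 1 1]
Step 6: demand=5,sold=1 ship[2->3]=1 ship[1->2]=1 ship[0->1]=2 prod=3 -> [12 9 1 1]
Step 7: demand=5,sold=1 ship[2->3]=1 ship[1->2]=1 ship[0->1]=2 prod=3 -> [13 10 1 1]
Step 8: demand=5,sold=1 ship[2->3]=1 ship[1->2]=1 ship[0->1]=2 prod=3 -> [14 11 1 1]
Step 9: demand=5,sold=1 ship[2->3]=1 ship[1->2]=1 ship[0->1]=2 prod=3 -> [15 12 1 1]
Step 10: demand=5,sold=1 ship[2->3]=1 ship[1->2]=1 ship[0->1]=2 prod=3 -> [16 13 1 1]
Step 11: demand=5,sold=1 ship[2->3]=1 ship[1->2]=1 ship[0->1]=2 prod=3 -> [17 14 1 1]
Step 12: demand=5,sold=1 ship[2->3]=1 ship[1->2]=1 ship[0->1]=2 prod=3 -> [18 15 1 1]
First stockout at step 4

4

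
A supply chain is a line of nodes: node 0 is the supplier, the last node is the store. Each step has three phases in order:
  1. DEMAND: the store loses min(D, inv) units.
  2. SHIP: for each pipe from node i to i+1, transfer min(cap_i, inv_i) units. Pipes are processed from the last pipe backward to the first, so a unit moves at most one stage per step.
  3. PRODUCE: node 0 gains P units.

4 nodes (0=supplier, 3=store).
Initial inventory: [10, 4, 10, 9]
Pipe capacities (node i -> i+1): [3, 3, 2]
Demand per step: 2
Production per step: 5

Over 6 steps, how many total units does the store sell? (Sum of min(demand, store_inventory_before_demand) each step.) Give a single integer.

Step 1: sold=2 (running total=2) -> [12 4 11 9]
Step 2: sold=2 (running total=4) -> [14 4 12 9]
Step 3: sold=2 (running total=6) -> [16 4 13 9]
Step 4: sold=2 (running total=8) -> [18 4 14 9]
Step 5: sold=2 (running total=10) -> [20 4 15 9]
Step 6: sold=2 (running total=12) -> [22 4 16 9]

Answer: 12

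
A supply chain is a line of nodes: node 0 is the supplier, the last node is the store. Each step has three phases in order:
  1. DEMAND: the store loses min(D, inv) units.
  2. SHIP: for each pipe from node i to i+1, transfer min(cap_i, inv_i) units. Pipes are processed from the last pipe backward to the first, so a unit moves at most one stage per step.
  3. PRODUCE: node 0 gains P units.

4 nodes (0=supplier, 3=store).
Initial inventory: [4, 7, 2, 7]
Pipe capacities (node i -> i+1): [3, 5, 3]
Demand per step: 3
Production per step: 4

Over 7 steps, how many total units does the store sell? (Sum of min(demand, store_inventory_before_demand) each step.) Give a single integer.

Answer: 21

Derivation:
Step 1: sold=3 (running total=3) -> [5 5 5 6]
Step 2: sold=3 (running total=6) -> [6 3 7 6]
Step 3: sold=3 (running total=9) -> [7 3 7 6]
Step 4: sold=3 (running total=12) -> [8 3 7 6]
Step 5: sold=3 (running total=15) -> [9 3 7 6]
Step 6: sold=3 (running total=18) -> [10 3 7 6]
Step 7: sold=3 (running total=21) -> [11 3 7 6]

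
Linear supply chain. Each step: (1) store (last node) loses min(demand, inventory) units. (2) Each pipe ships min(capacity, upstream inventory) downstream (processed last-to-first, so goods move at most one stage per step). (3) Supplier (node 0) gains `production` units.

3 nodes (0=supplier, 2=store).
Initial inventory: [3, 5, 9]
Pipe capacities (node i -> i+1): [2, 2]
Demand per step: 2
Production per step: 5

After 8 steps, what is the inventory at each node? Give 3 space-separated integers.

Step 1: demand=2,sold=2 ship[1->2]=2 ship[0->1]=2 prod=5 -> inv=[6 5 9]
Step 2: demand=2,sold=2 ship[1->2]=2 ship[0->1]=2 prod=5 -> inv=[9 5 9]
Step 3: demand=2,sold=2 ship[1->2]=2 ship[0->1]=2 prod=5 -> inv=[12 5 9]
Step 4: demand=2,sold=2 ship[1->2]=2 ship[0->1]=2 prod=5 -> inv=[15 5 9]
Step 5: demand=2,sold=2 ship[1->2]=2 ship[0->1]=2 prod=5 -> inv=[18 5 9]
Step 6: demand=2,sold=2 ship[1->2]=2 ship[0->1]=2 prod=5 -> inv=[21 5 9]
Step 7: demand=2,sold=2 ship[1->2]=2 ship[0->1]=2 prod=5 -> inv=[24 5 9]
Step 8: demand=2,sold=2 ship[1->2]=2 ship[0->1]=2 prod=5 -> inv=[27 5 9]

27 5 9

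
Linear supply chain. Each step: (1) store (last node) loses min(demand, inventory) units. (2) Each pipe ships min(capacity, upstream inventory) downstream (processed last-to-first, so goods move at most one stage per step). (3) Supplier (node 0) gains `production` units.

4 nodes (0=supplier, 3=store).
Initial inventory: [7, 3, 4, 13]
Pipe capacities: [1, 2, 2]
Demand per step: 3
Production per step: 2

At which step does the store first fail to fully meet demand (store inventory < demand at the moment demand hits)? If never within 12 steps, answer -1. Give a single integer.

Step 1: demand=3,sold=3 ship[2->3]=2 ship[1->2]=2 ship[0->1]=1 prod=2 -> [8 2 4 12]
Step 2: demand=3,sold=3 ship[2->3]=2 ship[1->2]=2 ship[0->1]=1 prod=2 -> [9 1 4 11]
Step 3: demand=3,sold=3 ship[2->3]=2 ship[1->2]=1 ship[0->1]=1 prod=2 -> [10 1 3 10]
Step 4: demand=3,sold=3 ship[2->3]=2 ship[1->2]=1 ship[0->1]=1 prod=2 -> [11 1 2 9]
Step 5: demand=3,sold=3 ship[2->3]=2 ship[1->2]=1 ship[0->1]=1 prod=2 -> [12 1 1 8]
Step 6: demand=3,sold=3 ship[2->3]=1 ship[1->2]=1 ship[0->1]=1 prod=2 -> [13 1 1 6]
Step 7: demand=3,sold=3 ship[2->3]=1 ship[1->2]=1 ship[0->1]=1 prod=2 -> [14 1 1 4]
Step 8: demand=3,sold=3 ship[2->3]=1 ship[1->2]=1 ship[0->1]=1 prod=2 -> [15 1 1 2]
Step 9: demand=3,sold=2 ship[2->3]=1 ship[1->2]=1 ship[0->1]=1 prod=2 -> [16 1 1 1]
Step 10: demand=3,sold=1 ship[2->3]=1 ship[1->2]=1 ship[0->1]=1 prod=2 -> [17 1 1 1]
Step 11: demand=3,sold=1 ship[2->3]=1 ship[1->2]=1 ship[0->1]=1 prod=2 -> [18 1 1 1]
Step 12: demand=3,sold=1 ship[2->3]=1 ship[1->2]=1 ship[0->1]=1 prod=2 -> [19 1 1 1]
First stockout at step 9

9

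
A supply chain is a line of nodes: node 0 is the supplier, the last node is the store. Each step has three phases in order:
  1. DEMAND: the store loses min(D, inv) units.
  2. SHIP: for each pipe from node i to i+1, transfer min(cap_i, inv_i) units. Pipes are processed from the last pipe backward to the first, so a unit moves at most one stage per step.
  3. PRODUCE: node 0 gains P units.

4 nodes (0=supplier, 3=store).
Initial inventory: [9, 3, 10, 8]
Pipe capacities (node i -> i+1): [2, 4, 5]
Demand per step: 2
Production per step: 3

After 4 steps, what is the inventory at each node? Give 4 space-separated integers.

Step 1: demand=2,sold=2 ship[2->3]=5 ship[1->2]=3 ship[0->1]=2 prod=3 -> inv=[10 2 8 11]
Step 2: demand=2,sold=2 ship[2->3]=5 ship[1->2]=2 ship[0->1]=2 prod=3 -> inv=[11 2 5 14]
Step 3: demand=2,sold=2 ship[2->3]=5 ship[1->2]=2 ship[0->1]=2 prod=3 -> inv=[12 2 2 17]
Step 4: demand=2,sold=2 ship[2->3]=2 ship[1->2]=2 ship[0->1]=2 prod=3 -> inv=[13 2 2 17]

13 2 2 17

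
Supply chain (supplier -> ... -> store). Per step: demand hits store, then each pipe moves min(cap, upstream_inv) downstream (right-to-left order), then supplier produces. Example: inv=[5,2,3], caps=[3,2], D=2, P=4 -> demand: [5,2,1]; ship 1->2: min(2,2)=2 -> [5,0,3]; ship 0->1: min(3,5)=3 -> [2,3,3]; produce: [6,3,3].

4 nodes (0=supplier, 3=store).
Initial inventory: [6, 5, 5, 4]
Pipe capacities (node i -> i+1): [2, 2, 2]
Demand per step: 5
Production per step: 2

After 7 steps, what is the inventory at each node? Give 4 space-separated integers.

Step 1: demand=5,sold=4 ship[2->3]=2 ship[1->2]=2 ship[0->1]=2 prod=2 -> inv=[6 5 5 2]
Step 2: demand=5,sold=2 ship[2->3]=2 ship[1->2]=2 ship[0->1]=2 prod=2 -> inv=[6 5 5 2]
Step 3: demand=5,sold=2 ship[2->3]=2 ship[1->2]=2 ship[0->1]=2 prod=2 -> inv=[6 5 5 2]
Step 4: demand=5,sold=2 ship[2->3]=2 ship[1->2]=2 ship[0->1]=2 prod=2 -> inv=[6 5 5 2]
Step 5: demand=5,sold=2 ship[2->3]=2 ship[1->2]=2 ship[0->1]=2 prod=2 -> inv=[6 5 5 2]
Step 6: demand=5,sold=2 ship[2->3]=2 ship[1->2]=2 ship[0->1]=2 prod=2 -> inv=[6 5 5 2]
Step 7: demand=5,sold=2 ship[2->3]=2 ship[1->2]=2 ship[0->1]=2 prod=2 -> inv=[6 5 5 2]

6 5 5 2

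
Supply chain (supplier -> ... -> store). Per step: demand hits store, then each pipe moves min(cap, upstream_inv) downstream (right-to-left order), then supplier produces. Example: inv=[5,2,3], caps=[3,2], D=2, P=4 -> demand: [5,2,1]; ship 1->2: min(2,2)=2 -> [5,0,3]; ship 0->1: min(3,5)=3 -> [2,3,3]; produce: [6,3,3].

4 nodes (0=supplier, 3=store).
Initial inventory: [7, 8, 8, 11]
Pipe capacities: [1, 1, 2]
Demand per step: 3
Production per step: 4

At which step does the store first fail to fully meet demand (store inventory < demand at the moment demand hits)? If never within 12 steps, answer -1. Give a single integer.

Step 1: demand=3,sold=3 ship[2->3]=2 ship[1->2]=1 ship[0->1]=1 prod=4 -> [10 8 7 10]
Step 2: demand=3,sold=3 ship[2->3]=2 ship[1->2]=1 ship[0->1]=1 prod=4 -> [13 8 6 9]
Step 3: demand=3,sold=3 ship[2->3]=2 ship[1->2]=1 ship[0->1]=1 prod=4 -> [16 8 5 8]
Step 4: demand=3,sold=3 ship[2->3]=2 ship[1->2]=1 ship[0->1]=1 prod=4 -> [19 8 4 7]
Step 5: demand=3,sold=3 ship[2->3]=2 ship[1->2]=1 ship[0->1]=1 prod=4 -> [22 8 3 6]
Step 6: demand=3,sold=3 ship[2->3]=2 ship[1->2]=1 ship[0->1]=1 prod=4 -> [25 8 2 5]
Step 7: demand=3,sold=3 ship[2->3]=2 ship[1->2]=1 ship[0->1]=1 prod=4 -> [28 8 1 4]
Step 8: demand=3,sold=3 ship[2->3]=1 ship[1->2]=1 ship[0->1]=1 prod=4 -> [31 8 1 2]
Step 9: demand=3,sold=2 ship[2->3]=1 ship[1->2]=1 ship[0->1]=1 prod=4 -> [34 8 1 1]
Step 10: demand=3,sold=1 ship[2->3]=1 ship[1->2]=1 ship[0->1]=1 prod=4 -> [37 8 1 1]
Step 11: demand=3,sold=1 ship[2->3]=1 ship[1->2]=1 ship[0->1]=1 prod=4 -> [40 8 1 1]
Step 12: demand=3,sold=1 ship[2->3]=1 ship[1->2]=1 ship[0->1]=1 prod=4 -> [43 8 1 1]
First stockout at step 9

9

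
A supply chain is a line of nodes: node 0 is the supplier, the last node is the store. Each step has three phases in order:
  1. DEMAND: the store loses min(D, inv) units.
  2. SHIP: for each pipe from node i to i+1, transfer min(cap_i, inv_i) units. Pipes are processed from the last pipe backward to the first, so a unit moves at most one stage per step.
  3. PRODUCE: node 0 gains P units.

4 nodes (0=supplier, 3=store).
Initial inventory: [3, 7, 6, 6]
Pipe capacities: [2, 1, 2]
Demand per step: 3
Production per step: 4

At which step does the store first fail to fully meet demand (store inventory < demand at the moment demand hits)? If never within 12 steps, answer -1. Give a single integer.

Step 1: demand=3,sold=3 ship[2->3]=2 ship[1->2]=1 ship[0->1]=2 prod=4 -> [5 8 5 5]
Step 2: demand=3,sold=3 ship[2->3]=2 ship[1->2]=1 ship[0->1]=2 prod=4 -> [7 9 4 4]
Step 3: demand=3,sold=3 ship[2->3]=2 ship[1->2]=1 ship[0->1]=2 prod=4 -> [9 10 3 3]
Step 4: demand=3,sold=3 ship[2->3]=2 ship[1->2]=1 ship[0->1]=2 prod=4 -> [11 11 2 2]
Step 5: demand=3,sold=2 ship[2->3]=2 ship[1->2]=1 ship[0->1]=2 prod=4 -> [13 12 1 2]
Step 6: demand=3,sold=2 ship[2->3]=1 ship[1->2]=1 ship[0->1]=2 prod=4 -> [15 13 1 1]
Step 7: demand=3,sold=1 ship[2->3]=1 ship[1->2]=1 ship[0->1]=2 prod=4 -> [17 14 1 1]
Step 8: demand=3,sold=1 ship[2->3]=1 ship[1->2]=1 ship[0->1]=2 prod=4 -> [19 15 1 1]
Step 9: demand=3,sold=1 ship[2->3]=1 ship[1->2]=1 ship[0->1]=2 prod=4 -> [21 16 1 1]
Step 10: demand=3,sold=1 ship[2->3]=1 ship[1->2]=1 ship[0->1]=2 prod=4 -> [23 17 1 1]
Step 11: demand=3,sold=1 ship[2->3]=1 ship[1->2]=1 ship[0->1]=2 prod=4 -> [25 18 1 1]
Step 12: demand=3,sold=1 ship[2->3]=1 ship[1->2]=1 ship[0->1]=2 prod=4 -> [27 19 1 1]
First stockout at step 5

5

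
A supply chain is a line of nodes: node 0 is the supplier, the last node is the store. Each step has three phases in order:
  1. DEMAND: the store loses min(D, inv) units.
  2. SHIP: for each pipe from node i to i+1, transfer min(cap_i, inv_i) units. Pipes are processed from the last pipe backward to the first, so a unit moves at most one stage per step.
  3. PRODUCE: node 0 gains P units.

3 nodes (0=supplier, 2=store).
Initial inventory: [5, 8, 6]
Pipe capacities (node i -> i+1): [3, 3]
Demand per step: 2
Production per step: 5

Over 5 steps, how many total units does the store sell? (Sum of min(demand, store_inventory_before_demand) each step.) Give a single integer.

Step 1: sold=2 (running total=2) -> [7 8 7]
Step 2: sold=2 (running total=4) -> [9 8 8]
Step 3: sold=2 (running total=6) -> [11 8 9]
Step 4: sold=2 (running total=8) -> [13 8 10]
Step 5: sold=2 (running total=10) -> [15 8 11]

Answer: 10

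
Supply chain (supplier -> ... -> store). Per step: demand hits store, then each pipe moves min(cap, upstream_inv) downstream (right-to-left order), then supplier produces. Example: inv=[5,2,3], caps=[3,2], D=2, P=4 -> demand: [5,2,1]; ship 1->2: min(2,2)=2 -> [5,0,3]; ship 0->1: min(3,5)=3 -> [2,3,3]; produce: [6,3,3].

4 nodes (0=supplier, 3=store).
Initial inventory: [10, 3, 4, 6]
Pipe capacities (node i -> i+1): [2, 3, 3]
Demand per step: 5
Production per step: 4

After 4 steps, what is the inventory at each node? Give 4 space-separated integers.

Step 1: demand=5,sold=5 ship[2->3]=3 ship[1->2]=3 ship[0->1]=2 prod=4 -> inv=[12 2 4 4]
Step 2: demand=5,sold=4 ship[2->3]=3 ship[1->2]=2 ship[0->1]=2 prod=4 -> inv=[14 2 3 3]
Step 3: demand=5,sold=3 ship[2->3]=3 ship[1->2]=2 ship[0->1]=2 prod=4 -> inv=[16 2 2 3]
Step 4: demand=5,sold=3 ship[2->3]=2 ship[1->2]=2 ship[0->1]=2 prod=4 -> inv=[18 2 2 2]

18 2 2 2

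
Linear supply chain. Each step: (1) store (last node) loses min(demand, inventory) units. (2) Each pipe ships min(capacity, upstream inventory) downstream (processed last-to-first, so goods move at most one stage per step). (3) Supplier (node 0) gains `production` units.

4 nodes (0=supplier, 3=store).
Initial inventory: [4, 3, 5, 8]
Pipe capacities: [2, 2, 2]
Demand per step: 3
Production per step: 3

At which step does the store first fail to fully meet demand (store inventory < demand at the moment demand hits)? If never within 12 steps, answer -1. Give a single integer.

Step 1: demand=3,sold=3 ship[2->3]=2 ship[1->2]=2 ship[0->1]=2 prod=3 -> [5 3 5 7]
Step 2: demand=3,sold=3 ship[2->3]=2 ship[1->2]=2 ship[0->1]=2 prod=3 -> [6 3 5 6]
Step 3: demand=3,sold=3 ship[2->3]=2 ship[1->2]=2 ship[0->1]=2 prod=3 -> [7 3 5 5]
Step 4: demand=3,sold=3 ship[2->3]=2 ship[1->2]=2 ship[0->1]=2 prod=3 -> [8 3 5 4]
Step 5: demand=3,sold=3 ship[2->3]=2 ship[1->2]=2 ship[0->1]=2 prod=3 -> [9 3 5 3]
Step 6: demand=3,sold=3 ship[2->3]=2 ship[1->2]=2 ship[0->1]=2 prod=3 -> [10 3 5 2]
Step 7: demand=3,sold=2 ship[2->3]=2 ship[1->2]=2 ship[0->1]=2 prod=3 -> [11 3 5 2]
Step 8: demand=3,sold=2 ship[2->3]=2 ship[1->2]=2 ship[0->1]=2 prod=3 -> [12 3 5 2]
Step 9: demand=3,sold=2 ship[2->3]=2 ship[1->2]=2 ship[0->1]=2 prod=3 -> [13 3 5 2]
Step 10: demand=3,sold=2 ship[2->3]=2 ship[1->2]=2 ship[0->1]=2 prod=3 -> [14 3 5 2]
Step 11: demand=3,sold=2 ship[2->3]=2 ship[1->2]=2 ship[0->1]=2 prod=3 -> [15 3 5 2]
Step 12: demand=3,sold=2 ship[2->3]=2 ship[1->2]=2 ship[0->1]=2 prod=3 -> [16 3 5 2]
First stockout at step 7

7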